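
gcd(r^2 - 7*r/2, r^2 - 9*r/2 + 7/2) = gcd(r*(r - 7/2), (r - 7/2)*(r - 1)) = r - 7/2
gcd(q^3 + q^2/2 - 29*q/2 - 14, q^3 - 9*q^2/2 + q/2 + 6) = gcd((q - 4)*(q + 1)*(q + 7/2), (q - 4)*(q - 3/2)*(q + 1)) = q^2 - 3*q - 4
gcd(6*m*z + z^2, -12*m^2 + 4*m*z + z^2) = 6*m + z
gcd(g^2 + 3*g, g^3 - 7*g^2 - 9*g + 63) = g + 3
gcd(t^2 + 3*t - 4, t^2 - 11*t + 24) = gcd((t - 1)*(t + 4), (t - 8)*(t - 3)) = 1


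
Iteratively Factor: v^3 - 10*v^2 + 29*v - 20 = (v - 1)*(v^2 - 9*v + 20) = (v - 4)*(v - 1)*(v - 5)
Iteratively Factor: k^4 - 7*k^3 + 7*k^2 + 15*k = (k)*(k^3 - 7*k^2 + 7*k + 15) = k*(k - 5)*(k^2 - 2*k - 3) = k*(k - 5)*(k + 1)*(k - 3)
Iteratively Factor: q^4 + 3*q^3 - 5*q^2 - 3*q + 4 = (q + 4)*(q^3 - q^2 - q + 1) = (q - 1)*(q + 4)*(q^2 - 1) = (q - 1)*(q + 1)*(q + 4)*(q - 1)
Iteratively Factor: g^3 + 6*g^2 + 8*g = (g + 2)*(g^2 + 4*g) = (g + 2)*(g + 4)*(g)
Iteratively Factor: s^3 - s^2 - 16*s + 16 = (s + 4)*(s^2 - 5*s + 4) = (s - 1)*(s + 4)*(s - 4)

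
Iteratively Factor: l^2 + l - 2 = (l - 1)*(l + 2)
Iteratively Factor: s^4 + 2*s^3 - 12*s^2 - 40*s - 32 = (s + 2)*(s^3 - 12*s - 16) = (s + 2)^2*(s^2 - 2*s - 8) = (s - 4)*(s + 2)^2*(s + 2)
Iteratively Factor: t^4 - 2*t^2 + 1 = (t - 1)*(t^3 + t^2 - t - 1) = (t - 1)*(t + 1)*(t^2 - 1) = (t - 1)*(t + 1)^2*(t - 1)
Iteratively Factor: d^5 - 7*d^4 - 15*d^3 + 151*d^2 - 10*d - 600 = (d - 5)*(d^4 - 2*d^3 - 25*d^2 + 26*d + 120) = (d - 5)*(d + 2)*(d^3 - 4*d^2 - 17*d + 60) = (d - 5)^2*(d + 2)*(d^2 + d - 12) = (d - 5)^2*(d + 2)*(d + 4)*(d - 3)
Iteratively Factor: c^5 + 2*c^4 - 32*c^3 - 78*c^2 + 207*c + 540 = (c - 5)*(c^4 + 7*c^3 + 3*c^2 - 63*c - 108) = (c - 5)*(c + 3)*(c^3 + 4*c^2 - 9*c - 36) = (c - 5)*(c + 3)^2*(c^2 + c - 12) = (c - 5)*(c + 3)^2*(c + 4)*(c - 3)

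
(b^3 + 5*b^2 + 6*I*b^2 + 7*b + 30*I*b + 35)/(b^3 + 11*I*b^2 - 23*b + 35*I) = (b + 5)/(b + 5*I)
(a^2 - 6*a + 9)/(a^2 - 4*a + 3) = (a - 3)/(a - 1)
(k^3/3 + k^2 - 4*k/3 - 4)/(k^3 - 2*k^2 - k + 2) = (k^2 + 5*k + 6)/(3*(k^2 - 1))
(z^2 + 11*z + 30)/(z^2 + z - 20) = (z + 6)/(z - 4)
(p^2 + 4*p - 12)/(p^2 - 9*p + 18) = (p^2 + 4*p - 12)/(p^2 - 9*p + 18)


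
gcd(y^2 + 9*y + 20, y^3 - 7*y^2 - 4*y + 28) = 1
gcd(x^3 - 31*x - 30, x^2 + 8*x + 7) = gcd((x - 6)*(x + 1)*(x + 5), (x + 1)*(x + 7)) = x + 1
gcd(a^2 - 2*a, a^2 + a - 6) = a - 2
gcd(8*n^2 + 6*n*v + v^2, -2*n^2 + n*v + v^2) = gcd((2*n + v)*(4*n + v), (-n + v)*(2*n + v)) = 2*n + v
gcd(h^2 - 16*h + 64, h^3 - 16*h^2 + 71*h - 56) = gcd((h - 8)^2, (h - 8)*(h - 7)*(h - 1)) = h - 8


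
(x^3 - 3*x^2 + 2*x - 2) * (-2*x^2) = -2*x^5 + 6*x^4 - 4*x^3 + 4*x^2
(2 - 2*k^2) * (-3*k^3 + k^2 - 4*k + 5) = 6*k^5 - 2*k^4 + 2*k^3 - 8*k^2 - 8*k + 10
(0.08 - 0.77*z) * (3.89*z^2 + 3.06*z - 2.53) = -2.9953*z^3 - 2.045*z^2 + 2.1929*z - 0.2024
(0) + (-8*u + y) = -8*u + y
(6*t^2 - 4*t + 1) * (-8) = -48*t^2 + 32*t - 8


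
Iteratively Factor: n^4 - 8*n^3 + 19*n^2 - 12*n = (n - 4)*(n^3 - 4*n^2 + 3*n) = (n - 4)*(n - 3)*(n^2 - n) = (n - 4)*(n - 3)*(n - 1)*(n)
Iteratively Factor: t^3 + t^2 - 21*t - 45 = (t + 3)*(t^2 - 2*t - 15) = (t - 5)*(t + 3)*(t + 3)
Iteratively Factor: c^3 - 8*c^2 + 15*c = (c - 3)*(c^2 - 5*c) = c*(c - 3)*(c - 5)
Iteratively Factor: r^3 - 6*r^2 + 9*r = (r - 3)*(r^2 - 3*r) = r*(r - 3)*(r - 3)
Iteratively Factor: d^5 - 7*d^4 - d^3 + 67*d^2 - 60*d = (d + 3)*(d^4 - 10*d^3 + 29*d^2 - 20*d) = (d - 4)*(d + 3)*(d^3 - 6*d^2 + 5*d) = (d - 5)*(d - 4)*(d + 3)*(d^2 - d) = d*(d - 5)*(d - 4)*(d + 3)*(d - 1)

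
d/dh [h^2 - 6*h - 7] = 2*h - 6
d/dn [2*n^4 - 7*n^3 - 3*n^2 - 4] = n*(8*n^2 - 21*n - 6)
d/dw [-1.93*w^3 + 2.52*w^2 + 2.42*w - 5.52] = -5.79*w^2 + 5.04*w + 2.42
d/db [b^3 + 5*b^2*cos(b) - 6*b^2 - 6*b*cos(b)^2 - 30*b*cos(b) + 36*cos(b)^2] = -5*b^2*sin(b) + 3*b^2 + 30*b*sin(b) + 6*b*sin(2*b) + 10*b*cos(b) - 12*b - 36*sin(2*b) - 6*cos(b)^2 - 30*cos(b)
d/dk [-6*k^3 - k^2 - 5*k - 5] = -18*k^2 - 2*k - 5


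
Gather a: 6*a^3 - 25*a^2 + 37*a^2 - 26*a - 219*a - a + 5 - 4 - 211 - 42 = 6*a^3 + 12*a^2 - 246*a - 252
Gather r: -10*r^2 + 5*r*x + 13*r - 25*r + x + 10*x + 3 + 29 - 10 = -10*r^2 + r*(5*x - 12) + 11*x + 22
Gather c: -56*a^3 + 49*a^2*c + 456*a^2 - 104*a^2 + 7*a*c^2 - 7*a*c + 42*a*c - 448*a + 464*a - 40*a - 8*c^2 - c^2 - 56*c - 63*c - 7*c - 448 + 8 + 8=-56*a^3 + 352*a^2 - 24*a + c^2*(7*a - 9) + c*(49*a^2 + 35*a - 126) - 432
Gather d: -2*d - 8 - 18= -2*d - 26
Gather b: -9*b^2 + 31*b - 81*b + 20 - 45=-9*b^2 - 50*b - 25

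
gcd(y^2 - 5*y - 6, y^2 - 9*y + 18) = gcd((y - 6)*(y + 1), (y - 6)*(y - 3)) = y - 6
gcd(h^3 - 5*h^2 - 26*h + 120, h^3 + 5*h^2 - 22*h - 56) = h - 4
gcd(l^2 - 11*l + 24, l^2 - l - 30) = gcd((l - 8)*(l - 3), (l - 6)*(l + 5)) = 1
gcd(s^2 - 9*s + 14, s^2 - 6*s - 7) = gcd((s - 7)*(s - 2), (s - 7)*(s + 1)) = s - 7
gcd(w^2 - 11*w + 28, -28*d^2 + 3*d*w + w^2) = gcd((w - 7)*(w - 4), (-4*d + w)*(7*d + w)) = 1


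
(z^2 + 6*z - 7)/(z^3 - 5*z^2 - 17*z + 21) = (z + 7)/(z^2 - 4*z - 21)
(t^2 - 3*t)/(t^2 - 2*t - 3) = t/(t + 1)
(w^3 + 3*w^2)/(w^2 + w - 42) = w^2*(w + 3)/(w^2 + w - 42)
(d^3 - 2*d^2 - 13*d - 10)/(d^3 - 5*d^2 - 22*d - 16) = (d - 5)/(d - 8)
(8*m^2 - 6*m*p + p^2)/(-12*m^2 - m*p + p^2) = (-2*m + p)/(3*m + p)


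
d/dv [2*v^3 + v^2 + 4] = 2*v*(3*v + 1)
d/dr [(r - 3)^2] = 2*r - 6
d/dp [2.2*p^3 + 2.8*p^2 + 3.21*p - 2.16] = 6.6*p^2 + 5.6*p + 3.21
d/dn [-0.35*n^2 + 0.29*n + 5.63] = 0.29 - 0.7*n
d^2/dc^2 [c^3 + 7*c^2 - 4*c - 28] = 6*c + 14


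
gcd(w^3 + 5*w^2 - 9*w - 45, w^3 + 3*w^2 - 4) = 1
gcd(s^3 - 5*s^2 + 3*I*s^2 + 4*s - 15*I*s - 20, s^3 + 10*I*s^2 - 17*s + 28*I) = s^2 + 3*I*s + 4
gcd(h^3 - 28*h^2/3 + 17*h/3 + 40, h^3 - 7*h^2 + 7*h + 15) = h - 3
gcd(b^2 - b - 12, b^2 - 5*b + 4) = b - 4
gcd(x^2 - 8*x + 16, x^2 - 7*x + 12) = x - 4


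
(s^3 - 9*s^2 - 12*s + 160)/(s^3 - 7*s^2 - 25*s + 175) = (s^2 - 4*s - 32)/(s^2 - 2*s - 35)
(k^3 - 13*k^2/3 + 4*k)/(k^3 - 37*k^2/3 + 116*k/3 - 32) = k/(k - 8)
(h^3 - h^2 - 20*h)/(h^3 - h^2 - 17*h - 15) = h*(h + 4)/(h^2 + 4*h + 3)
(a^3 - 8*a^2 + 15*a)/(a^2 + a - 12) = a*(a - 5)/(a + 4)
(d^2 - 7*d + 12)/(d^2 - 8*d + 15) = (d - 4)/(d - 5)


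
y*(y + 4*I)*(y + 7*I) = y^3 + 11*I*y^2 - 28*y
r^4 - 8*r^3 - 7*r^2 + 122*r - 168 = (r - 7)*(r - 3)*(r - 2)*(r + 4)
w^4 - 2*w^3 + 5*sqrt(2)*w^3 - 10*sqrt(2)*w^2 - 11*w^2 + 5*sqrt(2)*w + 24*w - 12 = (w - 1)^2*(w - sqrt(2))*(w + 6*sqrt(2))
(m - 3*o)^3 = m^3 - 9*m^2*o + 27*m*o^2 - 27*o^3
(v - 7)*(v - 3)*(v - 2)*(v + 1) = v^4 - 11*v^3 + 29*v^2 - v - 42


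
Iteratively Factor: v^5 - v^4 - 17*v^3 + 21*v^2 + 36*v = (v)*(v^4 - v^3 - 17*v^2 + 21*v + 36) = v*(v - 3)*(v^3 + 2*v^2 - 11*v - 12) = v*(v - 3)*(v + 4)*(v^2 - 2*v - 3) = v*(v - 3)*(v + 1)*(v + 4)*(v - 3)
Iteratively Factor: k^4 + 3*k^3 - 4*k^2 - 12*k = (k - 2)*(k^3 + 5*k^2 + 6*k) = (k - 2)*(k + 3)*(k^2 + 2*k) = (k - 2)*(k + 2)*(k + 3)*(k)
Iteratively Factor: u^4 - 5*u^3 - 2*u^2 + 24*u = (u - 3)*(u^3 - 2*u^2 - 8*u) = u*(u - 3)*(u^2 - 2*u - 8) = u*(u - 3)*(u + 2)*(u - 4)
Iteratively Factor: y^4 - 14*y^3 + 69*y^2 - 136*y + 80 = (y - 1)*(y^3 - 13*y^2 + 56*y - 80) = (y - 5)*(y - 1)*(y^2 - 8*y + 16) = (y - 5)*(y - 4)*(y - 1)*(y - 4)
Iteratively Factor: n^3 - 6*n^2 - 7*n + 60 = (n - 5)*(n^2 - n - 12) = (n - 5)*(n + 3)*(n - 4)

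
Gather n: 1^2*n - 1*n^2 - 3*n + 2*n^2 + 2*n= n^2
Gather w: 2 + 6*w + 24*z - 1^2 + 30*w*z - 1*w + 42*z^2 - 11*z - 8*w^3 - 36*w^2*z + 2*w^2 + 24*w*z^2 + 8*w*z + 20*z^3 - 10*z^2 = -8*w^3 + w^2*(2 - 36*z) + w*(24*z^2 + 38*z + 5) + 20*z^3 + 32*z^2 + 13*z + 1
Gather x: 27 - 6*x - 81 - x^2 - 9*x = -x^2 - 15*x - 54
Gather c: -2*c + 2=2 - 2*c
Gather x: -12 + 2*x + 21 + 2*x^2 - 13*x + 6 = 2*x^2 - 11*x + 15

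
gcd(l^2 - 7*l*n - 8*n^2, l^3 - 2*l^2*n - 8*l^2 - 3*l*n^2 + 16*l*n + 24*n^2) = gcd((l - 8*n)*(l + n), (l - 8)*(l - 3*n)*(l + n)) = l + n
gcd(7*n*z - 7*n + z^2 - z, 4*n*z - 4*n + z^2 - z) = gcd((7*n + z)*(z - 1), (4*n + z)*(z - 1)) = z - 1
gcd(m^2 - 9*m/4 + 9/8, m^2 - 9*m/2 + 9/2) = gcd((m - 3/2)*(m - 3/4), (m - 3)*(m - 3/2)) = m - 3/2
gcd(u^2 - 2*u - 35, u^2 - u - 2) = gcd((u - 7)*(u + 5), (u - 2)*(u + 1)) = 1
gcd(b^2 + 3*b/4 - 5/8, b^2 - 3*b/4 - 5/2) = b + 5/4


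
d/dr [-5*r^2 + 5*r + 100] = 5 - 10*r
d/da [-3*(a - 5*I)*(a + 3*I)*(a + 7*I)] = -9*a^2 - 30*I*a - 87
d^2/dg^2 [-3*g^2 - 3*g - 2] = -6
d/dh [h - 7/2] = 1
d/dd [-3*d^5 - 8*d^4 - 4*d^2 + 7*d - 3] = -15*d^4 - 32*d^3 - 8*d + 7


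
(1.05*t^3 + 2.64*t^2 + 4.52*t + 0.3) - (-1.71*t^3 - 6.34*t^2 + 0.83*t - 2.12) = 2.76*t^3 + 8.98*t^2 + 3.69*t + 2.42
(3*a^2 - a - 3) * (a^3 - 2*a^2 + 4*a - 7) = 3*a^5 - 7*a^4 + 11*a^3 - 19*a^2 - 5*a + 21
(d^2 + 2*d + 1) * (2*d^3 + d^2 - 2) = 2*d^5 + 5*d^4 + 4*d^3 - d^2 - 4*d - 2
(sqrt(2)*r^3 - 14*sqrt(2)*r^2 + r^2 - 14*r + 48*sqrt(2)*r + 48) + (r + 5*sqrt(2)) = sqrt(2)*r^3 - 14*sqrt(2)*r^2 + r^2 - 13*r + 48*sqrt(2)*r + 5*sqrt(2) + 48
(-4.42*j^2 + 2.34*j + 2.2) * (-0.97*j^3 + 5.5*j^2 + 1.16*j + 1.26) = 4.2874*j^5 - 26.5798*j^4 + 5.6088*j^3 + 9.2452*j^2 + 5.5004*j + 2.772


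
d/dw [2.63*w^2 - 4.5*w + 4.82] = 5.26*w - 4.5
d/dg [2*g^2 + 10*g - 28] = 4*g + 10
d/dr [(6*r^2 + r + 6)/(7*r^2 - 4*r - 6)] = (-31*r^2 - 156*r + 18)/(49*r^4 - 56*r^3 - 68*r^2 + 48*r + 36)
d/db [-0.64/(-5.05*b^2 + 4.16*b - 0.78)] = (2.6624 - 6.464*b)/(5.05*b^2 - 4.16*b + 0.78)^2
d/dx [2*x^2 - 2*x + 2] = 4*x - 2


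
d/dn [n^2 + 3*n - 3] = 2*n + 3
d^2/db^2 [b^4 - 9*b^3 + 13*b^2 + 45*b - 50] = 12*b^2 - 54*b + 26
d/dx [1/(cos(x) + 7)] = sin(x)/(cos(x) + 7)^2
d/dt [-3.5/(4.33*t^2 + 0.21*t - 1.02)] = (30.31*t + 0.735)/(4.33*t^2 + 0.21*t - 1.02)^2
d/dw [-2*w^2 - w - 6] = -4*w - 1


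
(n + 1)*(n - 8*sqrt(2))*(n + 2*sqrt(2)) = n^3 - 6*sqrt(2)*n^2 + n^2 - 32*n - 6*sqrt(2)*n - 32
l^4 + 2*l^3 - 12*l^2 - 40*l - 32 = (l - 4)*(l + 2)^3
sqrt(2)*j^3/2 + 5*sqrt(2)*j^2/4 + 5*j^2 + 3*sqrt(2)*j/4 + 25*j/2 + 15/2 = (j + 3/2)*(j + 5*sqrt(2))*(sqrt(2)*j/2 + sqrt(2)/2)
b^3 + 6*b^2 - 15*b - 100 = (b - 4)*(b + 5)^2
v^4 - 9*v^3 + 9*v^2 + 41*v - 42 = (v - 7)*(v - 3)*(v - 1)*(v + 2)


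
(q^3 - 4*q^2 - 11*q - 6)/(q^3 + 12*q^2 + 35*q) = (q^3 - 4*q^2 - 11*q - 6)/(q*(q^2 + 12*q + 35))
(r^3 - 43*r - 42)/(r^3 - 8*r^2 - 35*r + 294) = (r + 1)/(r - 7)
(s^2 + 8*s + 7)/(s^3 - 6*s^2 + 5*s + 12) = (s + 7)/(s^2 - 7*s + 12)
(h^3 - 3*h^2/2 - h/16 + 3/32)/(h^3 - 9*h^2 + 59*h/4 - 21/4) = (16*h^2 - 1)/(8*(2*h^2 - 15*h + 7))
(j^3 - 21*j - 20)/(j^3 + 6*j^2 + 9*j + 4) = (j - 5)/(j + 1)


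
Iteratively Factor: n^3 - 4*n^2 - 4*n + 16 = (n + 2)*(n^2 - 6*n + 8) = (n - 2)*(n + 2)*(n - 4)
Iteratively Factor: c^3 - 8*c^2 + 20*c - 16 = (c - 4)*(c^2 - 4*c + 4) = (c - 4)*(c - 2)*(c - 2)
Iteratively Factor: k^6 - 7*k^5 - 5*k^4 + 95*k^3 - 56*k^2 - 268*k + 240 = (k - 1)*(k^5 - 6*k^4 - 11*k^3 + 84*k^2 + 28*k - 240) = (k - 2)*(k - 1)*(k^4 - 4*k^3 - 19*k^2 + 46*k + 120) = (k - 2)*(k - 1)*(k + 3)*(k^3 - 7*k^2 + 2*k + 40) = (k - 4)*(k - 2)*(k - 1)*(k + 3)*(k^2 - 3*k - 10) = (k - 4)*(k - 2)*(k - 1)*(k + 2)*(k + 3)*(k - 5)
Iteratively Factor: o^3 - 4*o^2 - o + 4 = (o + 1)*(o^2 - 5*o + 4) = (o - 4)*(o + 1)*(o - 1)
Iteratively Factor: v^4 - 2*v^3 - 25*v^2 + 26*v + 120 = (v - 3)*(v^3 + v^2 - 22*v - 40) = (v - 5)*(v - 3)*(v^2 + 6*v + 8) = (v - 5)*(v - 3)*(v + 2)*(v + 4)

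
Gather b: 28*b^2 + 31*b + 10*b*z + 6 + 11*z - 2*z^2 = 28*b^2 + b*(10*z + 31) - 2*z^2 + 11*z + 6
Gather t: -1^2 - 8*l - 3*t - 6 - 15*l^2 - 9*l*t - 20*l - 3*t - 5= -15*l^2 - 28*l + t*(-9*l - 6) - 12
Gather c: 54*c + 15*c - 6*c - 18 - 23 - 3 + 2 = 63*c - 42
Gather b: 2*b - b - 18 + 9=b - 9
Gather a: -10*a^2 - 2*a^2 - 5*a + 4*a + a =-12*a^2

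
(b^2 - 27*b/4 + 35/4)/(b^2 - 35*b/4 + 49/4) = (b - 5)/(b - 7)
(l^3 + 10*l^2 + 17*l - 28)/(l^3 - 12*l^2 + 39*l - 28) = (l^2 + 11*l + 28)/(l^2 - 11*l + 28)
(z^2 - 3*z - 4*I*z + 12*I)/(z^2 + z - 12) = (z - 4*I)/(z + 4)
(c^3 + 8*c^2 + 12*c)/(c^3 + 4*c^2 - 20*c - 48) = c/(c - 4)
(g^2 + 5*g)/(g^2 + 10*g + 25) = g/(g + 5)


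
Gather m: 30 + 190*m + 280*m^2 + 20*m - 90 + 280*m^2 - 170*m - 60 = 560*m^2 + 40*m - 120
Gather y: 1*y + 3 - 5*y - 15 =-4*y - 12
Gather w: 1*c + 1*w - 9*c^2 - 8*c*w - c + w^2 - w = -9*c^2 - 8*c*w + w^2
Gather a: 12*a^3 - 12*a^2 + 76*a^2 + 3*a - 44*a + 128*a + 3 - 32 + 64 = 12*a^3 + 64*a^2 + 87*a + 35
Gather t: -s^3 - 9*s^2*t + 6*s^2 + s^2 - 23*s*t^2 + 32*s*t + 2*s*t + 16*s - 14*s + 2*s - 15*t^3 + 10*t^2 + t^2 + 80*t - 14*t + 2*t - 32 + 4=-s^3 + 7*s^2 + 4*s - 15*t^3 + t^2*(11 - 23*s) + t*(-9*s^2 + 34*s + 68) - 28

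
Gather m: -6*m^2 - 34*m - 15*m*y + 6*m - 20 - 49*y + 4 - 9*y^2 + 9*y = -6*m^2 + m*(-15*y - 28) - 9*y^2 - 40*y - 16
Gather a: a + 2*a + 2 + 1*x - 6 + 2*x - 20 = 3*a + 3*x - 24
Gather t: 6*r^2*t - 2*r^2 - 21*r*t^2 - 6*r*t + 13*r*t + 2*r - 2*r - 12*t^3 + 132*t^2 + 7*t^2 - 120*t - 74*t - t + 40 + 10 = -2*r^2 - 12*t^3 + t^2*(139 - 21*r) + t*(6*r^2 + 7*r - 195) + 50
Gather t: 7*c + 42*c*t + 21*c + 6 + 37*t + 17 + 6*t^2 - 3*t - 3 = 28*c + 6*t^2 + t*(42*c + 34) + 20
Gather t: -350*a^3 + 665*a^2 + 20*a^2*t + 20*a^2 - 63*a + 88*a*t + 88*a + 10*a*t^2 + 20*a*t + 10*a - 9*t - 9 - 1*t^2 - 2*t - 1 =-350*a^3 + 685*a^2 + 35*a + t^2*(10*a - 1) + t*(20*a^2 + 108*a - 11) - 10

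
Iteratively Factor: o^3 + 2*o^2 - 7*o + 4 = (o - 1)*(o^2 + 3*o - 4) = (o - 1)*(o + 4)*(o - 1)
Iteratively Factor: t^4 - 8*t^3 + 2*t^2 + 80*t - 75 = (t - 5)*(t^3 - 3*t^2 - 13*t + 15) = (t - 5)^2*(t^2 + 2*t - 3) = (t - 5)^2*(t - 1)*(t + 3)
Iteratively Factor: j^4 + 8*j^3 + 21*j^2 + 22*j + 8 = (j + 1)*(j^3 + 7*j^2 + 14*j + 8) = (j + 1)*(j + 2)*(j^2 + 5*j + 4) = (j + 1)^2*(j + 2)*(j + 4)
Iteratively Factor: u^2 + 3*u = (u + 3)*(u)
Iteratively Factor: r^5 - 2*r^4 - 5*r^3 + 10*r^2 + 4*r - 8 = (r - 1)*(r^4 - r^3 - 6*r^2 + 4*r + 8) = (r - 1)*(r + 1)*(r^3 - 2*r^2 - 4*r + 8) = (r - 2)*(r - 1)*(r + 1)*(r^2 - 4) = (r - 2)*(r - 1)*(r + 1)*(r + 2)*(r - 2)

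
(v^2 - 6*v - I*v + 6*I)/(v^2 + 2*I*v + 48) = (v^2 - 6*v - I*v + 6*I)/(v^2 + 2*I*v + 48)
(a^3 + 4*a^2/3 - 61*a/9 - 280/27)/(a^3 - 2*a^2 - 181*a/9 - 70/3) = (a - 8/3)/(a - 6)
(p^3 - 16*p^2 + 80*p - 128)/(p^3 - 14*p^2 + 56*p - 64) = (p - 4)/(p - 2)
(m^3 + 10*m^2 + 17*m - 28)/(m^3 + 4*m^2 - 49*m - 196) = (m - 1)/(m - 7)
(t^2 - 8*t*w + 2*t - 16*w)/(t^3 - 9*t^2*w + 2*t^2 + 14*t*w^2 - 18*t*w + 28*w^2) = (t - 8*w)/(t^2 - 9*t*w + 14*w^2)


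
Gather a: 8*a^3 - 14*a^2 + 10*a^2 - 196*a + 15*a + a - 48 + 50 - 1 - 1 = 8*a^3 - 4*a^2 - 180*a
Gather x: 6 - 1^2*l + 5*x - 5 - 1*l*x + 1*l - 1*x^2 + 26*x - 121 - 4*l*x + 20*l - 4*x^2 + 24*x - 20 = 20*l - 5*x^2 + x*(55 - 5*l) - 140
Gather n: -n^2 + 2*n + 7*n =-n^2 + 9*n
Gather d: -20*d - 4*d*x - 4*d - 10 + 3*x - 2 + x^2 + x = d*(-4*x - 24) + x^2 + 4*x - 12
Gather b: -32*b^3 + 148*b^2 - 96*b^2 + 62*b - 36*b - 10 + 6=-32*b^3 + 52*b^2 + 26*b - 4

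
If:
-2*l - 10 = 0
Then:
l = -5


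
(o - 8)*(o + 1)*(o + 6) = o^3 - o^2 - 50*o - 48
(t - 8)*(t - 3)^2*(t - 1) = t^4 - 15*t^3 + 71*t^2 - 129*t + 72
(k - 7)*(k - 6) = k^2 - 13*k + 42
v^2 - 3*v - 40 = (v - 8)*(v + 5)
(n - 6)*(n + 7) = n^2 + n - 42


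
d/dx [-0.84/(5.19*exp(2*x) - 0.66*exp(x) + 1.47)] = (8.7192*exp(x) - 0.5544)*exp(x)/(5.19*exp(2*x) - 0.66*exp(x) + 1.47)^2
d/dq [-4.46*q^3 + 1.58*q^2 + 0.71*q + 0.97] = -13.38*q^2 + 3.16*q + 0.71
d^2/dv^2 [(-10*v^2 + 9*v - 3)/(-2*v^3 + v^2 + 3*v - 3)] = 2*(40*v^6 - 108*v^5 + 306*v^4 - 561*v^3 + 369*v^2 - 108*v + 45)/(8*v^9 - 12*v^8 - 30*v^7 + 71*v^6 + 9*v^5 - 126*v^4 + 81*v^3 + 54*v^2 - 81*v + 27)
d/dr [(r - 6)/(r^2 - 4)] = (r^2 - 2*r*(r - 6) - 4)/(r^2 - 4)^2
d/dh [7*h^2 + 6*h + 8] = 14*h + 6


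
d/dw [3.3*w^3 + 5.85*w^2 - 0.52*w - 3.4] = 9.9*w^2 + 11.7*w - 0.52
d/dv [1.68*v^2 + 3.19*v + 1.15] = 3.36*v + 3.19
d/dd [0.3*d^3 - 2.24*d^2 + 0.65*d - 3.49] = 0.9*d^2 - 4.48*d + 0.65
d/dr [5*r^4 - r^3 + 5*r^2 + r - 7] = 20*r^3 - 3*r^2 + 10*r + 1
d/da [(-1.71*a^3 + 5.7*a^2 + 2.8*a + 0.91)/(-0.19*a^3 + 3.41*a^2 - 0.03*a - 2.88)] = (-1.11022302462516e-16*a^5 - 4.7481*a^4 + 1.1666*a^3 + 5.5741*a^2 - 39.0382*a - 8.0367)/(0.0361*a^6 - 1.2958*a^5 + 11.6395*a^4 + 0.8898*a^3 - 19.6407*a^2 + 0.1728*a + 8.2944)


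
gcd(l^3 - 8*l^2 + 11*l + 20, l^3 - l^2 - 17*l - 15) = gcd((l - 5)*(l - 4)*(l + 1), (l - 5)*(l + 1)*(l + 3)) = l^2 - 4*l - 5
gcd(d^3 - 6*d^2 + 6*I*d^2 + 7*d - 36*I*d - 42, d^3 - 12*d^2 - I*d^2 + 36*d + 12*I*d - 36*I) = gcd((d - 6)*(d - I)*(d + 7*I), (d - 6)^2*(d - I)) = d^2 + d*(-6 - I) + 6*I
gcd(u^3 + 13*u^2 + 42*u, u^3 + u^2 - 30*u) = u^2 + 6*u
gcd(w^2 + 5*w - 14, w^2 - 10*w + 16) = w - 2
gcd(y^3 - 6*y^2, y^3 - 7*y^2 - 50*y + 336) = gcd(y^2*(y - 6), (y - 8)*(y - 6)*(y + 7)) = y - 6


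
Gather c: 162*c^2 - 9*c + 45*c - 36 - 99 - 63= 162*c^2 + 36*c - 198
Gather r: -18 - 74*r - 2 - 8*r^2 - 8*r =-8*r^2 - 82*r - 20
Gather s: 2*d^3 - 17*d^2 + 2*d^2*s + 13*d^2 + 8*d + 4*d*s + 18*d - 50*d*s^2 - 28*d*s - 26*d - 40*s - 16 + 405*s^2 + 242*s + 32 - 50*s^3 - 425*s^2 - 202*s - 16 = 2*d^3 - 4*d^2 - 50*s^3 + s^2*(-50*d - 20) + s*(2*d^2 - 24*d)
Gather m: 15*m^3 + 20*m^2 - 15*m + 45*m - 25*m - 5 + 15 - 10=15*m^3 + 20*m^2 + 5*m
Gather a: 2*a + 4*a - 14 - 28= 6*a - 42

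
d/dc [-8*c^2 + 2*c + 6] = 2 - 16*c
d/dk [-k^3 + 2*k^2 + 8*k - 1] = -3*k^2 + 4*k + 8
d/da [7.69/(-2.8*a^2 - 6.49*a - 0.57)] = (43.064*a + 49.9081)/(2.8*a^2 + 6.49*a + 0.57)^2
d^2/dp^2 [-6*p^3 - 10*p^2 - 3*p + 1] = -36*p - 20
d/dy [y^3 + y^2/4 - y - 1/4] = 3*y^2 + y/2 - 1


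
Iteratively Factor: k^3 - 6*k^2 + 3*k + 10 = (k + 1)*(k^2 - 7*k + 10) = (k - 5)*(k + 1)*(k - 2)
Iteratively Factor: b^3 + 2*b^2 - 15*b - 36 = (b + 3)*(b^2 - b - 12) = (b + 3)^2*(b - 4)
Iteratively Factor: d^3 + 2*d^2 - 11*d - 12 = (d + 4)*(d^2 - 2*d - 3) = (d + 1)*(d + 4)*(d - 3)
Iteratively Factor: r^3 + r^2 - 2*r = (r - 1)*(r^2 + 2*r) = r*(r - 1)*(r + 2)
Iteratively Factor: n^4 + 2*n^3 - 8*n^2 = (n)*(n^3 + 2*n^2 - 8*n) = n*(n + 4)*(n^2 - 2*n) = n*(n - 2)*(n + 4)*(n)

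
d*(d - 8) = d^2 - 8*d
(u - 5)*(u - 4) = u^2 - 9*u + 20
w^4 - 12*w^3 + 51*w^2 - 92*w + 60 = (w - 5)*(w - 3)*(w - 2)^2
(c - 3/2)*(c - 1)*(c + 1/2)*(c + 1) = c^4 - c^3 - 7*c^2/4 + c + 3/4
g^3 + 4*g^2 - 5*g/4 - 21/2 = (g - 3/2)*(g + 2)*(g + 7/2)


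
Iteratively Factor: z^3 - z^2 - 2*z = (z)*(z^2 - z - 2) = z*(z - 2)*(z + 1)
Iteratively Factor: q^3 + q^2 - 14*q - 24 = (q + 3)*(q^2 - 2*q - 8) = (q - 4)*(q + 3)*(q + 2)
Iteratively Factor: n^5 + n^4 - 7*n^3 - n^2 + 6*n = (n + 3)*(n^4 - 2*n^3 - n^2 + 2*n) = (n + 1)*(n + 3)*(n^3 - 3*n^2 + 2*n) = (n - 2)*(n + 1)*(n + 3)*(n^2 - n) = (n - 2)*(n - 1)*(n + 1)*(n + 3)*(n)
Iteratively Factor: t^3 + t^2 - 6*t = (t - 2)*(t^2 + 3*t) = (t - 2)*(t + 3)*(t)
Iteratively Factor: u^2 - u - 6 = (u + 2)*(u - 3)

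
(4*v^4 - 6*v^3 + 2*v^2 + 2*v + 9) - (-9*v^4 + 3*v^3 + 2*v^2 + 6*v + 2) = 13*v^4 - 9*v^3 - 4*v + 7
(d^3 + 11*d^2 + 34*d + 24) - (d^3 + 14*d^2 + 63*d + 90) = -3*d^2 - 29*d - 66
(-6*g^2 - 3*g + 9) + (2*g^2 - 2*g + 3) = -4*g^2 - 5*g + 12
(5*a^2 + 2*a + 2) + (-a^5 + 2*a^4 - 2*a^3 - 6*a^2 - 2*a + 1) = -a^5 + 2*a^4 - 2*a^3 - a^2 + 3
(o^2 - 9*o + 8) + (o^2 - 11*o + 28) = 2*o^2 - 20*o + 36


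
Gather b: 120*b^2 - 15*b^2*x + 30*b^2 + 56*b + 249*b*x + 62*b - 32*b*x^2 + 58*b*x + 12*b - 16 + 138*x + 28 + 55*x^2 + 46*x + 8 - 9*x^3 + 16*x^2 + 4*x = b^2*(150 - 15*x) + b*(-32*x^2 + 307*x + 130) - 9*x^3 + 71*x^2 + 188*x + 20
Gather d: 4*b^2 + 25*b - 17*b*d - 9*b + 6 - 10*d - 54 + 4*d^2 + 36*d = 4*b^2 + 16*b + 4*d^2 + d*(26 - 17*b) - 48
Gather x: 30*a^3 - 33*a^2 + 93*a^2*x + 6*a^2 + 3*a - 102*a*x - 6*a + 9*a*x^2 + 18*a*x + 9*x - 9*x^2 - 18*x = 30*a^3 - 27*a^2 - 3*a + x^2*(9*a - 9) + x*(93*a^2 - 84*a - 9)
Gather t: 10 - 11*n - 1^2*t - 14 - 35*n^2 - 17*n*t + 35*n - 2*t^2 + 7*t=-35*n^2 + 24*n - 2*t^2 + t*(6 - 17*n) - 4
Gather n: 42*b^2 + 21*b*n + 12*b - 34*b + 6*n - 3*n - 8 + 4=42*b^2 - 22*b + n*(21*b + 3) - 4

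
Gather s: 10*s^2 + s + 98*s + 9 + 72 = 10*s^2 + 99*s + 81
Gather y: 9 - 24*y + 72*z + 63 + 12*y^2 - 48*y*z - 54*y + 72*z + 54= 12*y^2 + y*(-48*z - 78) + 144*z + 126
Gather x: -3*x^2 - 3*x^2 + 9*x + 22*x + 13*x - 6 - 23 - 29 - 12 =-6*x^2 + 44*x - 70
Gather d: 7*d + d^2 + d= d^2 + 8*d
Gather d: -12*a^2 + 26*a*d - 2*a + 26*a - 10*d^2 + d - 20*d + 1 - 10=-12*a^2 + 24*a - 10*d^2 + d*(26*a - 19) - 9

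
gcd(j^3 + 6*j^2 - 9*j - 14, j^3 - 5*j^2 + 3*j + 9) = j + 1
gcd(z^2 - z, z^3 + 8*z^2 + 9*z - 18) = z - 1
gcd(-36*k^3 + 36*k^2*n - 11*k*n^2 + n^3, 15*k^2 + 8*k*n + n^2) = 1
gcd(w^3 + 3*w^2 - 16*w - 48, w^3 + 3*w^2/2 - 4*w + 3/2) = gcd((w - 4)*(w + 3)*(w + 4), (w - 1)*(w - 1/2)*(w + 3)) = w + 3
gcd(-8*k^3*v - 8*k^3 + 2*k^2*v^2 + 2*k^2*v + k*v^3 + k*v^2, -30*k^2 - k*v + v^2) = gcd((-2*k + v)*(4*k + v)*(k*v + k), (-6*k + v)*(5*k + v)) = 1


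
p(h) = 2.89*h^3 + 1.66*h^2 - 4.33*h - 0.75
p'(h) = 8.67*h^2 + 3.32*h - 4.33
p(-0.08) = -0.39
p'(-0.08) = -4.54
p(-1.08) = 2.22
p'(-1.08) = 2.20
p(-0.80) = 2.30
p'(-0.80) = -1.44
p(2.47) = 42.23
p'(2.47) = 56.77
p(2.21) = 28.98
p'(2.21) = 45.35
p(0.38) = -2.00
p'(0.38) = -1.82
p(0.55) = -2.15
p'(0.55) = 0.12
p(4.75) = 325.86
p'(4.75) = 207.06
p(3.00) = 79.23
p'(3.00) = 83.66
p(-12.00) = -4703.67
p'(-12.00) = 1204.31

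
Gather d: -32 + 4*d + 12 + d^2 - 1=d^2 + 4*d - 21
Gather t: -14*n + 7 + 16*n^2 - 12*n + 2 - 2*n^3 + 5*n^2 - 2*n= -2*n^3 + 21*n^2 - 28*n + 9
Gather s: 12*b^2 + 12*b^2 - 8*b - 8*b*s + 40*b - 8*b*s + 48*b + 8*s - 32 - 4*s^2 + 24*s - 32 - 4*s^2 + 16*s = 24*b^2 + 80*b - 8*s^2 + s*(48 - 16*b) - 64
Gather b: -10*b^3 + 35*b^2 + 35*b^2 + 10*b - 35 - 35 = -10*b^3 + 70*b^2 + 10*b - 70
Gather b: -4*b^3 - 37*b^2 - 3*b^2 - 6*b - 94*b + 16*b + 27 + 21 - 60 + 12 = -4*b^3 - 40*b^2 - 84*b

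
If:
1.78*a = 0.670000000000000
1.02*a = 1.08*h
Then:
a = 0.38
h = 0.36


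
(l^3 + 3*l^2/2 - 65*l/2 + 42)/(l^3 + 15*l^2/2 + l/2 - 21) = (l - 4)/(l + 2)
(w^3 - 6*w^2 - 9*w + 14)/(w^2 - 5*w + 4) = (w^2 - 5*w - 14)/(w - 4)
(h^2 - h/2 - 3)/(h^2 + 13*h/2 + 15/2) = (h - 2)/(h + 5)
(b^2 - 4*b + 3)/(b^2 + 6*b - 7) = (b - 3)/(b + 7)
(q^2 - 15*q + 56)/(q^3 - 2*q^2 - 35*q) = (q - 8)/(q*(q + 5))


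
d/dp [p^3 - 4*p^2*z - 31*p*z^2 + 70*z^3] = 3*p^2 - 8*p*z - 31*z^2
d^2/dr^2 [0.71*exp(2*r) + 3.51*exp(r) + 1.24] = (2.84*exp(r) + 3.51)*exp(r)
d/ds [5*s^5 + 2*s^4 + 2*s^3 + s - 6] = 25*s^4 + 8*s^3 + 6*s^2 + 1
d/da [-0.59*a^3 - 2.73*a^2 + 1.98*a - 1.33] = -1.77*a^2 - 5.46*a + 1.98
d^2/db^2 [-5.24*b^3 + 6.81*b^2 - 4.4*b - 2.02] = 13.62 - 31.44*b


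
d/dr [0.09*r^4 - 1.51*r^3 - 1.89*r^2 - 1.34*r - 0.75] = 0.36*r^3 - 4.53*r^2 - 3.78*r - 1.34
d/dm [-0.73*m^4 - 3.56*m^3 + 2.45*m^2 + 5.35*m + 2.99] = -2.92*m^3 - 10.68*m^2 + 4.9*m + 5.35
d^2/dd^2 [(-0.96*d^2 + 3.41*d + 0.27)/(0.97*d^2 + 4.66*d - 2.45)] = (15.095722*d^3 - 12.164382*d^2 + 55.945914*d + 79.348874)/(0.912673*d^6 + 13.153782*d^5 + 56.276781*d^4 + 34.747756*d^3 - 142.142385*d^2 + 83.91495*d - 14.706125)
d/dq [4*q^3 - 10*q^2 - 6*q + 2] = 12*q^2 - 20*q - 6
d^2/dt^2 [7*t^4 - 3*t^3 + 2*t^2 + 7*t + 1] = 84*t^2 - 18*t + 4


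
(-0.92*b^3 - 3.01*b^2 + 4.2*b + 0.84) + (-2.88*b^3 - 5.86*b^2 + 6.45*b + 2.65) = -3.8*b^3 - 8.87*b^2 + 10.65*b + 3.49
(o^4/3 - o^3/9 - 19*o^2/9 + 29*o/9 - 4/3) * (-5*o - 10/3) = -5*o^5/3 - 5*o^4/9 + 295*o^3/27 - 245*o^2/27 - 110*o/27 + 40/9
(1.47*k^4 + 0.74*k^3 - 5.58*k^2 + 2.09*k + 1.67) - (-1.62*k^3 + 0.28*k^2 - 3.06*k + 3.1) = 1.47*k^4 + 2.36*k^3 - 5.86*k^2 + 5.15*k - 1.43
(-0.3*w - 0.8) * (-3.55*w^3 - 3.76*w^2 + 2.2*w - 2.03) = 1.065*w^4 + 3.968*w^3 + 2.348*w^2 - 1.151*w + 1.624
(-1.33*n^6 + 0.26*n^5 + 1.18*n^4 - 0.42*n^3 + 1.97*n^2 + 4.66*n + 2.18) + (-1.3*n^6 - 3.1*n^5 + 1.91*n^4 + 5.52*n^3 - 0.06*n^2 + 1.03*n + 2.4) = -2.63*n^6 - 2.84*n^5 + 3.09*n^4 + 5.1*n^3 + 1.91*n^2 + 5.69*n + 4.58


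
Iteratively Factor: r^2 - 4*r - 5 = (r + 1)*(r - 5)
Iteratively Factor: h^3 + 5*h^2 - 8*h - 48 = (h + 4)*(h^2 + h - 12) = (h - 3)*(h + 4)*(h + 4)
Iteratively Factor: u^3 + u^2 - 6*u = (u)*(u^2 + u - 6) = u*(u - 2)*(u + 3)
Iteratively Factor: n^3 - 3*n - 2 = (n + 1)*(n^2 - n - 2) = (n - 2)*(n + 1)*(n + 1)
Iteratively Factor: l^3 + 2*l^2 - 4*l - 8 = (l - 2)*(l^2 + 4*l + 4) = (l - 2)*(l + 2)*(l + 2)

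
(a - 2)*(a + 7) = a^2 + 5*a - 14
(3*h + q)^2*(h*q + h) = 9*h^3*q + 9*h^3 + 6*h^2*q^2 + 6*h^2*q + h*q^3 + h*q^2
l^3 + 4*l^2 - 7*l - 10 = (l - 2)*(l + 1)*(l + 5)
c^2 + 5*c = c*(c + 5)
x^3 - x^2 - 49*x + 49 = (x - 7)*(x - 1)*(x + 7)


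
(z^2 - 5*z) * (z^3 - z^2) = z^5 - 6*z^4 + 5*z^3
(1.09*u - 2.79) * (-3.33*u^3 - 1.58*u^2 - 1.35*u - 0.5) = -3.6297*u^4 + 7.5685*u^3 + 2.9367*u^2 + 3.2215*u + 1.395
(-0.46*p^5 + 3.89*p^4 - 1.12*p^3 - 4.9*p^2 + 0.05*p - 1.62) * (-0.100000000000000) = 0.046*p^5 - 0.389*p^4 + 0.112*p^3 + 0.49*p^2 - 0.005*p + 0.162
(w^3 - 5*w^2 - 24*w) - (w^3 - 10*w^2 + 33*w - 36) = 5*w^2 - 57*w + 36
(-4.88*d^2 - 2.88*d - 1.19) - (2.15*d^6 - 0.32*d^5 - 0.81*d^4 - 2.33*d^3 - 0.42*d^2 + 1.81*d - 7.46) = -2.15*d^6 + 0.32*d^5 + 0.81*d^4 + 2.33*d^3 - 4.46*d^2 - 4.69*d + 6.27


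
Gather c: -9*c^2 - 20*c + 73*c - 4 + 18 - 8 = -9*c^2 + 53*c + 6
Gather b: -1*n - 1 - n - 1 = -2*n - 2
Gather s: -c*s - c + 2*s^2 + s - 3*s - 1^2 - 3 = -c + 2*s^2 + s*(-c - 2) - 4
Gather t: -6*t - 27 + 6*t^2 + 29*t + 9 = 6*t^2 + 23*t - 18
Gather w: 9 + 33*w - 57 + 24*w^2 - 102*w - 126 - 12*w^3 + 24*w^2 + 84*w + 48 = -12*w^3 + 48*w^2 + 15*w - 126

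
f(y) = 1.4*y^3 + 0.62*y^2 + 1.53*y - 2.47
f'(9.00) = 352.89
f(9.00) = 1082.12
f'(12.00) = 621.21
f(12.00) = 2524.37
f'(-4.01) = 64.09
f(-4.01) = -88.91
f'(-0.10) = 1.45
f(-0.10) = -2.62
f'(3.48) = 56.71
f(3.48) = 69.36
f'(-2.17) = 18.62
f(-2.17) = -17.18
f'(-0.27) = 1.50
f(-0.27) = -2.87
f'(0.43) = 2.84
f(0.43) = -1.59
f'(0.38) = 2.61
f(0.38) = -1.72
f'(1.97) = 20.27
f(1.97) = 13.65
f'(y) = 4.2*y^2 + 1.24*y + 1.53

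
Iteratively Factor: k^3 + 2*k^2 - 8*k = (k + 4)*(k^2 - 2*k) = (k - 2)*(k + 4)*(k)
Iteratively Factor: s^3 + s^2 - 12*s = (s - 3)*(s^2 + 4*s) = (s - 3)*(s + 4)*(s)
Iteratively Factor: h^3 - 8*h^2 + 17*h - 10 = (h - 5)*(h^2 - 3*h + 2) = (h - 5)*(h - 2)*(h - 1)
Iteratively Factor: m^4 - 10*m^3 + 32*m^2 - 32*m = (m - 4)*(m^3 - 6*m^2 + 8*m) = (m - 4)^2*(m^2 - 2*m) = (m - 4)^2*(m - 2)*(m)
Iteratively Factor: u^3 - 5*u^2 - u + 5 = (u - 1)*(u^2 - 4*u - 5) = (u - 5)*(u - 1)*(u + 1)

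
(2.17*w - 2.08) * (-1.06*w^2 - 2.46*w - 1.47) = -2.3002*w^3 - 3.1334*w^2 + 1.9269*w + 3.0576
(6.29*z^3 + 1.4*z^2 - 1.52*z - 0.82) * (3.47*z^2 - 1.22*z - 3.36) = 21.8263*z^5 - 2.8158*z^4 - 28.1168*z^3 - 5.695*z^2 + 6.1076*z + 2.7552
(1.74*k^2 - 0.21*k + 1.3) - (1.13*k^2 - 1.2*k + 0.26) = 0.61*k^2 + 0.99*k + 1.04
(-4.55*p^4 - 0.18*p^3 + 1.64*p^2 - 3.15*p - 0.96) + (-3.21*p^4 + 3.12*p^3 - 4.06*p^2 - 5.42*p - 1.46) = -7.76*p^4 + 2.94*p^3 - 2.42*p^2 - 8.57*p - 2.42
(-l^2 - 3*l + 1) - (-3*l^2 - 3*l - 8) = 2*l^2 + 9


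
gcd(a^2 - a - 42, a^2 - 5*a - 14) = a - 7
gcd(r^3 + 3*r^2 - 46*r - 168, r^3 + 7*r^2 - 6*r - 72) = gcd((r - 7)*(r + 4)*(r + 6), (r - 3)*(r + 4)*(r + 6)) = r^2 + 10*r + 24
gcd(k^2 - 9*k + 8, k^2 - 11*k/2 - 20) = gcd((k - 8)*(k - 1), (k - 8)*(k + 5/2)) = k - 8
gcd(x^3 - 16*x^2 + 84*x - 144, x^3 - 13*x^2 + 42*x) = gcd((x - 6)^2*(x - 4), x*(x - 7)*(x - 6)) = x - 6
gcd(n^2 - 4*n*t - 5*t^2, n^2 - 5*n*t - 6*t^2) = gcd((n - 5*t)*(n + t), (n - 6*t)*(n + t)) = n + t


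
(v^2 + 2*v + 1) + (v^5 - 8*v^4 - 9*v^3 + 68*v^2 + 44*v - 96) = v^5 - 8*v^4 - 9*v^3 + 69*v^2 + 46*v - 95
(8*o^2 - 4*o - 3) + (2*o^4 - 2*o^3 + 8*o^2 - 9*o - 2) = 2*o^4 - 2*o^3 + 16*o^2 - 13*o - 5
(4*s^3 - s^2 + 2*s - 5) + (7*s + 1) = 4*s^3 - s^2 + 9*s - 4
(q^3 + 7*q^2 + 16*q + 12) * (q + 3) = q^4 + 10*q^3 + 37*q^2 + 60*q + 36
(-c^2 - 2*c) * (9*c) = -9*c^3 - 18*c^2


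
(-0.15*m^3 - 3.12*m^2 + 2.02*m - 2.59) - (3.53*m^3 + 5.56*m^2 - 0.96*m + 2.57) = -3.68*m^3 - 8.68*m^2 + 2.98*m - 5.16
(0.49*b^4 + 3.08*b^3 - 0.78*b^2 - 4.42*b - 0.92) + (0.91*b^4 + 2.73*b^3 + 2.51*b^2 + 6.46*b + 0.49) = 1.4*b^4 + 5.81*b^3 + 1.73*b^2 + 2.04*b - 0.43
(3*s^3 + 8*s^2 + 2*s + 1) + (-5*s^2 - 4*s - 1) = 3*s^3 + 3*s^2 - 2*s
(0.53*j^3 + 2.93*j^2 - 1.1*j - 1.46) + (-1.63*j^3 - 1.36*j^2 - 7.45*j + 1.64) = -1.1*j^3 + 1.57*j^2 - 8.55*j + 0.18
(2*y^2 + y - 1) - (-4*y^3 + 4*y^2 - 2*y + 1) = 4*y^3 - 2*y^2 + 3*y - 2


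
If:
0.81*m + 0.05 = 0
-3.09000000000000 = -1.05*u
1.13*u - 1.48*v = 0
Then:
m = -0.06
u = 2.94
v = 2.25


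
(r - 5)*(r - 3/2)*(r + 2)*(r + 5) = r^4 + r^3/2 - 28*r^2 - 25*r/2 + 75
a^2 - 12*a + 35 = (a - 7)*(a - 5)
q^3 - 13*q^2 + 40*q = q*(q - 8)*(q - 5)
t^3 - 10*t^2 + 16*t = t*(t - 8)*(t - 2)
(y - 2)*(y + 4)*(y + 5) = y^3 + 7*y^2 + 2*y - 40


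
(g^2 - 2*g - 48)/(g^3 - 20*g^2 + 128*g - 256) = (g + 6)/(g^2 - 12*g + 32)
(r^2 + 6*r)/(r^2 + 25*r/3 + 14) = 3*r/(3*r + 7)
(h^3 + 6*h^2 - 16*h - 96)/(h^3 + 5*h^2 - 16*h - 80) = (h + 6)/(h + 5)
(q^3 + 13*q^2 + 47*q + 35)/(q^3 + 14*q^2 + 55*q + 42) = (q + 5)/(q + 6)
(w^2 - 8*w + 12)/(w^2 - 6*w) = (w - 2)/w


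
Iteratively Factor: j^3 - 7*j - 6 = (j + 1)*(j^2 - j - 6) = (j + 1)*(j + 2)*(j - 3)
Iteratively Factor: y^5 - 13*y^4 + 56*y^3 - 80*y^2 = (y - 5)*(y^4 - 8*y^3 + 16*y^2) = y*(y - 5)*(y^3 - 8*y^2 + 16*y) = y*(y - 5)*(y - 4)*(y^2 - 4*y) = y*(y - 5)*(y - 4)^2*(y)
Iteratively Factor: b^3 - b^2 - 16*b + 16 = (b - 4)*(b^2 + 3*b - 4) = (b - 4)*(b - 1)*(b + 4)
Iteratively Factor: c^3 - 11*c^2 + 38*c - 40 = (c - 4)*(c^2 - 7*c + 10) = (c - 4)*(c - 2)*(c - 5)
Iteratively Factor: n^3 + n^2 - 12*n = (n - 3)*(n^2 + 4*n) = n*(n - 3)*(n + 4)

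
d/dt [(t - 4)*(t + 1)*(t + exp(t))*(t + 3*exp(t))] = 4*t^3*exp(t) + 4*t^3 + 6*t^2*exp(2*t) - 9*t^2 - 12*t*exp(2*t) - 40*t*exp(t) - 8*t - 33*exp(2*t) - 16*exp(t)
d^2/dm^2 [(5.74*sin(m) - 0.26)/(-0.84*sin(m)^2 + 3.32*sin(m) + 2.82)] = (-4.05014400000002*sin(m)^5 - 15.273888*sin(m)^4 - 75.656448*sin(m)^3 + 57.968816*sin(m)^2 + 37.851*sin(m) - 114.443776)/(-0.84*sin(m)^2 + 3.32*sin(m) + 2.82)^3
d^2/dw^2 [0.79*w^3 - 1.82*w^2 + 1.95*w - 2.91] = 4.74*w - 3.64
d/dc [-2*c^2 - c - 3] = -4*c - 1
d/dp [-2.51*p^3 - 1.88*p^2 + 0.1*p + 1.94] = -7.53*p^2 - 3.76*p + 0.1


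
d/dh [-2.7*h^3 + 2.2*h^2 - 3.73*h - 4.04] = -8.1*h^2 + 4.4*h - 3.73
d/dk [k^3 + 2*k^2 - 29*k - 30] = 3*k^2 + 4*k - 29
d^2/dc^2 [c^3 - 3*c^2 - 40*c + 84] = 6*c - 6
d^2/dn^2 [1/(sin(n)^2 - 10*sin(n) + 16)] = 2*(-2*sin(n)^4 + 15*sin(n)^3 - 15*sin(n)^2 - 110*sin(n) + 84)/(sin(n)^2 - 10*sin(n) + 16)^3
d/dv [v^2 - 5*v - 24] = 2*v - 5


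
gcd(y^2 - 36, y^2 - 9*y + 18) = y - 6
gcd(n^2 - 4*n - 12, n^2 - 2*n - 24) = n - 6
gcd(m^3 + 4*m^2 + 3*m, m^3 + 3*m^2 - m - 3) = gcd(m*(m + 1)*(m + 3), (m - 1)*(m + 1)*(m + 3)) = m^2 + 4*m + 3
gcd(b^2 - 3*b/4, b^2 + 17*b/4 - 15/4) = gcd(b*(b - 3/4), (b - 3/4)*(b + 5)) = b - 3/4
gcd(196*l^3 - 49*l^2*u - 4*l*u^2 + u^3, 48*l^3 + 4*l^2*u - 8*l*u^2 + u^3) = -4*l + u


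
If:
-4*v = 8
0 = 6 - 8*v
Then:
No Solution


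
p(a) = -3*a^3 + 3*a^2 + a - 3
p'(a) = -9*a^2 + 6*a + 1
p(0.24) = -2.63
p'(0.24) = 1.92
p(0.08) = -2.90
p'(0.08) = 1.42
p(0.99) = -1.98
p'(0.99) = -1.88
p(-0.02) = -3.02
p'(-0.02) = 0.88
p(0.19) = -2.72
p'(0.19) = 1.82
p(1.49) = -4.77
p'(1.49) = -10.04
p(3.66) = -106.24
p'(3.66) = -97.60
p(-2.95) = 97.17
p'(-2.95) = -95.02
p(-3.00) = 102.00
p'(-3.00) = -98.00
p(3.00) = -54.00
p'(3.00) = -62.00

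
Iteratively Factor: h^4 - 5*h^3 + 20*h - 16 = (h - 2)*(h^3 - 3*h^2 - 6*h + 8) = (h - 2)*(h + 2)*(h^2 - 5*h + 4) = (h - 2)*(h - 1)*(h + 2)*(h - 4)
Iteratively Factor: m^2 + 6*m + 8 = (m + 4)*(m + 2)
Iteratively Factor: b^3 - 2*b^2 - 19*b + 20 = (b + 4)*(b^2 - 6*b + 5) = (b - 5)*(b + 4)*(b - 1)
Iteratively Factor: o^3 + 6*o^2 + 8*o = (o)*(o^2 + 6*o + 8) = o*(o + 4)*(o + 2)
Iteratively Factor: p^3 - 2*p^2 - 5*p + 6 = (p - 3)*(p^2 + p - 2) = (p - 3)*(p + 2)*(p - 1)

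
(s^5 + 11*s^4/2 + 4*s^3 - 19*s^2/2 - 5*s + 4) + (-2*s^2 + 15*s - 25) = s^5 + 11*s^4/2 + 4*s^3 - 23*s^2/2 + 10*s - 21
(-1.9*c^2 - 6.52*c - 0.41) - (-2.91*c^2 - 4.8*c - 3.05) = 1.01*c^2 - 1.72*c + 2.64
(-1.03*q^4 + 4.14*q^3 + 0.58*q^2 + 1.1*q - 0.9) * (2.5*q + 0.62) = -2.575*q^5 + 9.7114*q^4 + 4.0168*q^3 + 3.1096*q^2 - 1.568*q - 0.558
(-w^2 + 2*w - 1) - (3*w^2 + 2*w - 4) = 3 - 4*w^2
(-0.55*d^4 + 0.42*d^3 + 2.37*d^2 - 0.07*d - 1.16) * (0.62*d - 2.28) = -0.341*d^5 + 1.5144*d^4 + 0.5118*d^3 - 5.447*d^2 - 0.5596*d + 2.6448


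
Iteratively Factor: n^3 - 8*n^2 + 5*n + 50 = (n + 2)*(n^2 - 10*n + 25) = (n - 5)*(n + 2)*(n - 5)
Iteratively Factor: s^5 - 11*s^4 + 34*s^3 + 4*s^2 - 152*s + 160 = (s - 2)*(s^4 - 9*s^3 + 16*s^2 + 36*s - 80) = (s - 4)*(s - 2)*(s^3 - 5*s^2 - 4*s + 20) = (s - 4)*(s - 2)^2*(s^2 - 3*s - 10) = (s - 5)*(s - 4)*(s - 2)^2*(s + 2)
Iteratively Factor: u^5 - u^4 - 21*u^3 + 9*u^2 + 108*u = (u)*(u^4 - u^3 - 21*u^2 + 9*u + 108) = u*(u - 3)*(u^3 + 2*u^2 - 15*u - 36) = u*(u - 3)*(u + 3)*(u^2 - u - 12) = u*(u - 4)*(u - 3)*(u + 3)*(u + 3)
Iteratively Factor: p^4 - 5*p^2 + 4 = (p - 2)*(p^3 + 2*p^2 - p - 2) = (p - 2)*(p + 2)*(p^2 - 1) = (p - 2)*(p + 1)*(p + 2)*(p - 1)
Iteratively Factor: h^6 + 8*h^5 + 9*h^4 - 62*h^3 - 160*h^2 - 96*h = (h + 2)*(h^5 + 6*h^4 - 3*h^3 - 56*h^2 - 48*h) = (h + 2)*(h + 4)*(h^4 + 2*h^3 - 11*h^2 - 12*h) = (h + 2)*(h + 4)^2*(h^3 - 2*h^2 - 3*h) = (h + 1)*(h + 2)*(h + 4)^2*(h^2 - 3*h) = h*(h + 1)*(h + 2)*(h + 4)^2*(h - 3)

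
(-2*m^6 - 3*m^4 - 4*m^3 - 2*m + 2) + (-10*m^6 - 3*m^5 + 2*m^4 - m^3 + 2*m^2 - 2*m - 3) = -12*m^6 - 3*m^5 - m^4 - 5*m^3 + 2*m^2 - 4*m - 1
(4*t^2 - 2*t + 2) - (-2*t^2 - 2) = 6*t^2 - 2*t + 4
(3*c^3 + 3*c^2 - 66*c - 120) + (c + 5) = 3*c^3 + 3*c^2 - 65*c - 115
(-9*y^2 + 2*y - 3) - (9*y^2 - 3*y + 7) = -18*y^2 + 5*y - 10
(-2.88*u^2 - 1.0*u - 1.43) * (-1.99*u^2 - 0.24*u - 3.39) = 5.7312*u^4 + 2.6812*u^3 + 12.8489*u^2 + 3.7332*u + 4.8477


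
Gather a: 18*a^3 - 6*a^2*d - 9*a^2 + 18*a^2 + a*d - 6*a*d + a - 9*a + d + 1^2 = 18*a^3 + a^2*(9 - 6*d) + a*(-5*d - 8) + d + 1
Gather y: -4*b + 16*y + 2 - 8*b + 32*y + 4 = -12*b + 48*y + 6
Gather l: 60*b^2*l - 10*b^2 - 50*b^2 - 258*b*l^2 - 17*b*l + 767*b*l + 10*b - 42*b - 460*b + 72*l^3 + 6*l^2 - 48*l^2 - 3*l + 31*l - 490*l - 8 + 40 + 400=-60*b^2 - 492*b + 72*l^3 + l^2*(-258*b - 42) + l*(60*b^2 + 750*b - 462) + 432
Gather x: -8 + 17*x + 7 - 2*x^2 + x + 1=-2*x^2 + 18*x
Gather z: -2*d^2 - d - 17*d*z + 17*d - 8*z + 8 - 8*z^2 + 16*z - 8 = -2*d^2 + 16*d - 8*z^2 + z*(8 - 17*d)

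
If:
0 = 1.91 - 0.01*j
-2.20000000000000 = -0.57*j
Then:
No Solution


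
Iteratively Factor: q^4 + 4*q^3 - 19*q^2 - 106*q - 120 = (q + 2)*(q^3 + 2*q^2 - 23*q - 60) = (q + 2)*(q + 3)*(q^2 - q - 20) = (q + 2)*(q + 3)*(q + 4)*(q - 5)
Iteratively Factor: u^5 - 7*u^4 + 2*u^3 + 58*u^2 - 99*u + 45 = (u - 3)*(u^4 - 4*u^3 - 10*u^2 + 28*u - 15) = (u - 3)*(u - 1)*(u^3 - 3*u^2 - 13*u + 15) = (u - 5)*(u - 3)*(u - 1)*(u^2 + 2*u - 3) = (u - 5)*(u - 3)*(u - 1)^2*(u + 3)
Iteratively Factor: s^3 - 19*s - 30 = (s + 3)*(s^2 - 3*s - 10) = (s + 2)*(s + 3)*(s - 5)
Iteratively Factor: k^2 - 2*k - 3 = (k + 1)*(k - 3)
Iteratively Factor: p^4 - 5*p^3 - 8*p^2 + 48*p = (p)*(p^3 - 5*p^2 - 8*p + 48) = p*(p - 4)*(p^2 - p - 12) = p*(p - 4)^2*(p + 3)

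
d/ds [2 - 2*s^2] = -4*s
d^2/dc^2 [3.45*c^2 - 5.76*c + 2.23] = 6.90000000000000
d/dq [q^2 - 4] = 2*q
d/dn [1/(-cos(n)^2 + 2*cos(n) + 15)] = 2*(1 - cos(n))*sin(n)/(sin(n)^2 + 2*cos(n) + 14)^2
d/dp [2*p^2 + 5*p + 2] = 4*p + 5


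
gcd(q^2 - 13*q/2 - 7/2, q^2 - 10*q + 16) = 1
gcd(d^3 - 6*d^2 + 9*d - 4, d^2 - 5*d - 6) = 1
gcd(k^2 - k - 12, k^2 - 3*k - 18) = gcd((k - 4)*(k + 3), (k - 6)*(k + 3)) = k + 3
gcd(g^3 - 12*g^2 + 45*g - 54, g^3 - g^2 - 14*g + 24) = g - 3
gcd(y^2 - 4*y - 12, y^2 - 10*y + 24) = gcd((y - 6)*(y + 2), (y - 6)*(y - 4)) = y - 6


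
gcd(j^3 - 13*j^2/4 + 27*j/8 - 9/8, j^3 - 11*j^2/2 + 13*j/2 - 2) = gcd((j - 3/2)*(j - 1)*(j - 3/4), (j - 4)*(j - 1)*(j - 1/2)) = j - 1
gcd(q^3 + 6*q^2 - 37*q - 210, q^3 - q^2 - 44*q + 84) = q^2 + q - 42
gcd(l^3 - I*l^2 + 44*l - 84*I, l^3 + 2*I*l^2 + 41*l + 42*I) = l^2 + I*l + 42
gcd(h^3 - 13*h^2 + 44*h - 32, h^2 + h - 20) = h - 4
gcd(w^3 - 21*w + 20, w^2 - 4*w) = w - 4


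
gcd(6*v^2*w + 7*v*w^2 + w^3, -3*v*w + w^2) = w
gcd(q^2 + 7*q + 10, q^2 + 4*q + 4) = q + 2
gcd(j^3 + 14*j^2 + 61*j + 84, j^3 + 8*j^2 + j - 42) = j^2 + 10*j + 21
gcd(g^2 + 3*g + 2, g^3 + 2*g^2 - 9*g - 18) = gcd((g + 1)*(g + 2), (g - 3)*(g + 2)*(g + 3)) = g + 2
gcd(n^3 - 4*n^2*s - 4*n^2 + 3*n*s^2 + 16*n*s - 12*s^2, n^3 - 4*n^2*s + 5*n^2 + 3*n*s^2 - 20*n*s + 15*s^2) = n^2 - 4*n*s + 3*s^2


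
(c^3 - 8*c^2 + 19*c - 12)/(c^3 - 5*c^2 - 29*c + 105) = (c^2 - 5*c + 4)/(c^2 - 2*c - 35)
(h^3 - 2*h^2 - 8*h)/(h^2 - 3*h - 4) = h*(h + 2)/(h + 1)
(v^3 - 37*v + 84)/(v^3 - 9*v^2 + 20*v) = (v^2 + 4*v - 21)/(v*(v - 5))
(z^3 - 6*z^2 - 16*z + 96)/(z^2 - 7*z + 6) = (z^2 - 16)/(z - 1)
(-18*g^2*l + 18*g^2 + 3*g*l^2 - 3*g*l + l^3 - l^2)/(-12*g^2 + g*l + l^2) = (6*g*l - 6*g + l^2 - l)/(4*g + l)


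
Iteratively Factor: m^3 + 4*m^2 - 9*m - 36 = (m - 3)*(m^2 + 7*m + 12) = (m - 3)*(m + 4)*(m + 3)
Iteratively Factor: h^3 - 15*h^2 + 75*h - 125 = (h - 5)*(h^2 - 10*h + 25) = (h - 5)^2*(h - 5)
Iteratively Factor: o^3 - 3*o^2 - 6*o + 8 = (o - 4)*(o^2 + o - 2) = (o - 4)*(o - 1)*(o + 2)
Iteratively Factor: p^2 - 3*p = (p - 3)*(p)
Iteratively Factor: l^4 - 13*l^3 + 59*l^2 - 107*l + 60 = (l - 5)*(l^3 - 8*l^2 + 19*l - 12) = (l - 5)*(l - 3)*(l^2 - 5*l + 4) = (l - 5)*(l - 3)*(l - 1)*(l - 4)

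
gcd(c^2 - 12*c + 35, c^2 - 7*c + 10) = c - 5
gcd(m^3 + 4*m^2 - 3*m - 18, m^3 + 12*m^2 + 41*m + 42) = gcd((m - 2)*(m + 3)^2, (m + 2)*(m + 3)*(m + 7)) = m + 3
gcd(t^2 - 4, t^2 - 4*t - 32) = 1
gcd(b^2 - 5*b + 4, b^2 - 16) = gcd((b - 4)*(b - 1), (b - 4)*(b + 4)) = b - 4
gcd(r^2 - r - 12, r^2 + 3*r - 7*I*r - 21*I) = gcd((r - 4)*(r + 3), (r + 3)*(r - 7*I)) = r + 3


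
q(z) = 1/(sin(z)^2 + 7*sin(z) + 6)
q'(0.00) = -0.19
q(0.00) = 0.17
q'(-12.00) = -0.07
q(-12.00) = 0.10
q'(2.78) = 0.10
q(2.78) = 0.12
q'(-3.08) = 0.22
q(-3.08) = 0.18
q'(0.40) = -0.09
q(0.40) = 0.11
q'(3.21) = 0.22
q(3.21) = 0.18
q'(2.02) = 0.02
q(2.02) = 0.08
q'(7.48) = -0.02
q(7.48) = 0.07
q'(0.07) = -0.17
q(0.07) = 0.15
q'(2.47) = 0.06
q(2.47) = 0.09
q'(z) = (-2*sin(z)*cos(z) - 7*cos(z))/(sin(z)^2 + 7*sin(z) + 6)^2 = -(2*sin(z) + 7)*cos(z)/(sin(z)^2 + 7*sin(z) + 6)^2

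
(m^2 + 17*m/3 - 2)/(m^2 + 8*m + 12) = (m - 1/3)/(m + 2)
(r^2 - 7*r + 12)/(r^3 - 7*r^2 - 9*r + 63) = (r - 4)/(r^2 - 4*r - 21)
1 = 1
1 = 1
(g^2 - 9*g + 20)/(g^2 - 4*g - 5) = (g - 4)/(g + 1)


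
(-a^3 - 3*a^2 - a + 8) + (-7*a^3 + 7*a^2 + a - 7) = -8*a^3 + 4*a^2 + 1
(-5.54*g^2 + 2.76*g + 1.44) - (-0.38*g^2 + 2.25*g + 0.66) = -5.16*g^2 + 0.51*g + 0.78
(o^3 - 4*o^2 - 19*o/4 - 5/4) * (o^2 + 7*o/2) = o^5 - o^4/2 - 75*o^3/4 - 143*o^2/8 - 35*o/8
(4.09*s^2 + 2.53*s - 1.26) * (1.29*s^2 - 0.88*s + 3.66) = 5.2761*s^4 - 0.3355*s^3 + 11.1176*s^2 + 10.3686*s - 4.6116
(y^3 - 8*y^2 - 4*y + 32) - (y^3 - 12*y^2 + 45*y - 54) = 4*y^2 - 49*y + 86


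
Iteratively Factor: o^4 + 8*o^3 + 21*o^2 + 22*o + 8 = (o + 1)*(o^3 + 7*o^2 + 14*o + 8) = (o + 1)*(o + 2)*(o^2 + 5*o + 4) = (o + 1)*(o + 2)*(o + 4)*(o + 1)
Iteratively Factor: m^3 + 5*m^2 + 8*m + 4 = (m + 2)*(m^2 + 3*m + 2) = (m + 1)*(m + 2)*(m + 2)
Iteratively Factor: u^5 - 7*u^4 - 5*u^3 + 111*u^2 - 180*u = (u - 3)*(u^4 - 4*u^3 - 17*u^2 + 60*u) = (u - 5)*(u - 3)*(u^3 + u^2 - 12*u) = (u - 5)*(u - 3)^2*(u^2 + 4*u) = u*(u - 5)*(u - 3)^2*(u + 4)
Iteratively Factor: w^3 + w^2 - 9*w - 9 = (w + 3)*(w^2 - 2*w - 3) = (w + 1)*(w + 3)*(w - 3)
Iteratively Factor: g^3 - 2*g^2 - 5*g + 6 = (g - 1)*(g^2 - g - 6) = (g - 3)*(g - 1)*(g + 2)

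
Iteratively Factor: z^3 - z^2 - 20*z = (z + 4)*(z^2 - 5*z) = (z - 5)*(z + 4)*(z)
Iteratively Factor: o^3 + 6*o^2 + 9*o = (o + 3)*(o^2 + 3*o) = (o + 3)^2*(o)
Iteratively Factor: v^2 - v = (v - 1)*(v)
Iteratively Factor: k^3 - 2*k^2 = (k)*(k^2 - 2*k) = k^2*(k - 2)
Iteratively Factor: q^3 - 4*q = (q + 2)*(q^2 - 2*q) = (q - 2)*(q + 2)*(q)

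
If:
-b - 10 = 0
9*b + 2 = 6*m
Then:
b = -10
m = -44/3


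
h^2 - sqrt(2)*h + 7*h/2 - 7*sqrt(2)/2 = (h + 7/2)*(h - sqrt(2))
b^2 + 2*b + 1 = (b + 1)^2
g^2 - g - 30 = (g - 6)*(g + 5)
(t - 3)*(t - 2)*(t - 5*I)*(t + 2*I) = t^4 - 5*t^3 - 3*I*t^3 + 16*t^2 + 15*I*t^2 - 50*t - 18*I*t + 60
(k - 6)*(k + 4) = k^2 - 2*k - 24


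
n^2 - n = n*(n - 1)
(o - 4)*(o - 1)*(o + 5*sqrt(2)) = o^3 - 5*o^2 + 5*sqrt(2)*o^2 - 25*sqrt(2)*o + 4*o + 20*sqrt(2)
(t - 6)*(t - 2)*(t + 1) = t^3 - 7*t^2 + 4*t + 12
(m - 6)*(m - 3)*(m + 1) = m^3 - 8*m^2 + 9*m + 18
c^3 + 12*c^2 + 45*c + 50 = (c + 2)*(c + 5)^2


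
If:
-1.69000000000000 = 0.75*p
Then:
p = -2.25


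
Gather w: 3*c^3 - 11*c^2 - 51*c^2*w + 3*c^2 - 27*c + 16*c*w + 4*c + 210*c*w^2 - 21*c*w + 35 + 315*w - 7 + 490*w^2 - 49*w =3*c^3 - 8*c^2 - 23*c + w^2*(210*c + 490) + w*(-51*c^2 - 5*c + 266) + 28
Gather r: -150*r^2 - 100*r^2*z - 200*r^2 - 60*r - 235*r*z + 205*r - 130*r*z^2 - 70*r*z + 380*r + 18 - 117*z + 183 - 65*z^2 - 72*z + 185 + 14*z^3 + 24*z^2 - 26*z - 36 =r^2*(-100*z - 350) + r*(-130*z^2 - 305*z + 525) + 14*z^3 - 41*z^2 - 215*z + 350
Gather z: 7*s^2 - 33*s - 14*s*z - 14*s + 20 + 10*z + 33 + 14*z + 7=7*s^2 - 47*s + z*(24 - 14*s) + 60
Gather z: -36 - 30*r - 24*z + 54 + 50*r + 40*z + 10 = 20*r + 16*z + 28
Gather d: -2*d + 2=2 - 2*d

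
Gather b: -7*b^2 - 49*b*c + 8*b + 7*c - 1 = -7*b^2 + b*(8 - 49*c) + 7*c - 1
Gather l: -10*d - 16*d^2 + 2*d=-16*d^2 - 8*d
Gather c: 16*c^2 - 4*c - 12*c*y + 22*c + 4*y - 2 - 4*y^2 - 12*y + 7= 16*c^2 + c*(18 - 12*y) - 4*y^2 - 8*y + 5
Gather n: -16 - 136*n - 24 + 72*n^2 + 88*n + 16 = 72*n^2 - 48*n - 24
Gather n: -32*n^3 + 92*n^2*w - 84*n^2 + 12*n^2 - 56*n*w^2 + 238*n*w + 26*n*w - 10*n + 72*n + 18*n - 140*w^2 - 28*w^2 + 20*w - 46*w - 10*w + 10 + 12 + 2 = -32*n^3 + n^2*(92*w - 72) + n*(-56*w^2 + 264*w + 80) - 168*w^2 - 36*w + 24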